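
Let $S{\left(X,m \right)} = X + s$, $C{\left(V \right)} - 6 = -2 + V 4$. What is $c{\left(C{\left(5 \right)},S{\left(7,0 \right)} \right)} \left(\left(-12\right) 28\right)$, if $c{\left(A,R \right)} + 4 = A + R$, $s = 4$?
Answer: $-10416$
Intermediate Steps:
$C{\left(V \right)} = 4 + 4 V$ ($C{\left(V \right)} = 6 + \left(-2 + V 4\right) = 6 + \left(-2 + 4 V\right) = 4 + 4 V$)
$S{\left(X,m \right)} = 4 + X$ ($S{\left(X,m \right)} = X + 4 = 4 + X$)
$c{\left(A,R \right)} = -4 + A + R$ ($c{\left(A,R \right)} = -4 + \left(A + R\right) = -4 + A + R$)
$c{\left(C{\left(5 \right)},S{\left(7,0 \right)} \right)} \left(\left(-12\right) 28\right) = \left(-4 + \left(4 + 4 \cdot 5\right) + \left(4 + 7\right)\right) \left(\left(-12\right) 28\right) = \left(-4 + \left(4 + 20\right) + 11\right) \left(-336\right) = \left(-4 + 24 + 11\right) \left(-336\right) = 31 \left(-336\right) = -10416$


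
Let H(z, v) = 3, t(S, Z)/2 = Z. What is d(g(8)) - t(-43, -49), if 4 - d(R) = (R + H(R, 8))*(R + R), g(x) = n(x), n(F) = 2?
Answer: 82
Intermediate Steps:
t(S, Z) = 2*Z
g(x) = 2
d(R) = 4 - 2*R*(3 + R) (d(R) = 4 - (R + 3)*(R + R) = 4 - (3 + R)*2*R = 4 - 2*R*(3 + R))
d(g(8)) - t(-43, -49) = (4 - 6*2 - 2*2**2) - 2*(-49) = (4 - 12 - 2*4) - 1*(-98) = (4 - 12 - 8) + 98 = -16 + 98 = 82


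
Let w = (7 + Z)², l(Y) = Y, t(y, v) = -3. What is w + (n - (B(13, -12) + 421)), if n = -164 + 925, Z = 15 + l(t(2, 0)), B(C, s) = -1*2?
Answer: 703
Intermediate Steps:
B(C, s) = -2
Z = 12 (Z = 15 - 3 = 12)
n = 761
w = 361 (w = (7 + 12)² = 19² = 361)
w + (n - (B(13, -12) + 421)) = 361 + (761 - (-2 + 421)) = 361 + (761 - 1*419) = 361 + (761 - 419) = 361 + 342 = 703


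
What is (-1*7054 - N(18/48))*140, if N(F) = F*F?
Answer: -15801275/16 ≈ -9.8758e+5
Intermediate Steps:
N(F) = F**2
(-1*7054 - N(18/48))*140 = (-1*7054 - (18/48)**2)*140 = (-7054 - (18*(1/48))**2)*140 = (-7054 - (3/8)**2)*140 = (-7054 - 1*9/64)*140 = (-7054 - 9/64)*140 = -451465/64*140 = -15801275/16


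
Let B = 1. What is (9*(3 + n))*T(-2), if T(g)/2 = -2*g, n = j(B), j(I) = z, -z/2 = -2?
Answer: 504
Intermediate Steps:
z = 4 (z = -2*(-2) = 4)
j(I) = 4
n = 4
T(g) = -4*g (T(g) = 2*(-2*g) = -4*g)
(9*(3 + n))*T(-2) = (9*(3 + 4))*(-4*(-2)) = (9*7)*8 = 63*8 = 504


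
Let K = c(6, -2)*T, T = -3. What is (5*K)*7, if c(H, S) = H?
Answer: -630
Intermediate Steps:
K = -18 (K = 6*(-3) = -18)
(5*K)*7 = (5*(-18))*7 = -90*7 = -630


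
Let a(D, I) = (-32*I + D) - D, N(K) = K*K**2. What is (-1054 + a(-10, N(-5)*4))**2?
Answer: 223382916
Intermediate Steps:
N(K) = K**3
a(D, I) = -32*I (a(D, I) = (D - 32*I) - D = -32*I)
(-1054 + a(-10, N(-5)*4))**2 = (-1054 - 32*(-5)**3*4)**2 = (-1054 - (-4000)*4)**2 = (-1054 - 32*(-500))**2 = (-1054 + 16000)**2 = 14946**2 = 223382916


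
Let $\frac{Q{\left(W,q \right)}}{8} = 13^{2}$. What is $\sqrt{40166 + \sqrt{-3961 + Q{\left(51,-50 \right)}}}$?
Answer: $\sqrt{40166 + i \sqrt{2609}} \approx 200.41 + 0.127 i$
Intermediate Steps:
$Q{\left(W,q \right)} = 1352$ ($Q{\left(W,q \right)} = 8 \cdot 13^{2} = 8 \cdot 169 = 1352$)
$\sqrt{40166 + \sqrt{-3961 + Q{\left(51,-50 \right)}}} = \sqrt{40166 + \sqrt{-3961 + 1352}} = \sqrt{40166 + \sqrt{-2609}} = \sqrt{40166 + i \sqrt{2609}}$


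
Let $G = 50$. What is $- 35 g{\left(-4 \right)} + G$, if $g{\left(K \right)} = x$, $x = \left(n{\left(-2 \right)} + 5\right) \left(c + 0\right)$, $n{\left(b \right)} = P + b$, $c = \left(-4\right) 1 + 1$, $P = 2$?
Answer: $575$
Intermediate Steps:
$c = -3$ ($c = -4 + 1 = -3$)
$n{\left(b \right)} = 2 + b$
$x = -15$ ($x = \left(\left(2 - 2\right) + 5\right) \left(-3 + 0\right) = \left(0 + 5\right) \left(-3\right) = 5 \left(-3\right) = -15$)
$g{\left(K \right)} = -15$
$- 35 g{\left(-4 \right)} + G = \left(-35\right) \left(-15\right) + 50 = 525 + 50 = 575$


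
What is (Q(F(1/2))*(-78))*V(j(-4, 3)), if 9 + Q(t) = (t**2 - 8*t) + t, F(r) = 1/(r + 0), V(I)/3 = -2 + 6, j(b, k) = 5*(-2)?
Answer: 17784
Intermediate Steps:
j(b, k) = -10
V(I) = 12 (V(I) = 3*(-2 + 6) = 3*4 = 12)
F(r) = 1/r
Q(t) = -9 + t**2 - 7*t (Q(t) = -9 + ((t**2 - 8*t) + t) = -9 + (t**2 - 7*t) = -9 + t**2 - 7*t)
(Q(F(1/2))*(-78))*V(j(-4, 3)) = ((-9 + (1/(1/2))**2 - 7/(1/2))*(-78))*12 = ((-9 + (1/(1/2))**2 - 7/1/2)*(-78))*12 = ((-9 + 2**2 - 7*2)*(-78))*12 = ((-9 + 4 - 14)*(-78))*12 = -19*(-78)*12 = 1482*12 = 17784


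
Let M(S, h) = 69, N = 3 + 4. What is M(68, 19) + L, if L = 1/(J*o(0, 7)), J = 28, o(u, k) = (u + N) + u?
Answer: 13525/196 ≈ 69.005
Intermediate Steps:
N = 7
o(u, k) = 7 + 2*u (o(u, k) = (u + 7) + u = (7 + u) + u = 7 + 2*u)
L = 1/196 (L = 1/(28*(7 + 2*0)) = 1/(28*(7 + 0)) = 1/(28*7) = 1/196 ≈ 0.0051020)
M(68, 19) + L = 69 + 1/196 = 13525/196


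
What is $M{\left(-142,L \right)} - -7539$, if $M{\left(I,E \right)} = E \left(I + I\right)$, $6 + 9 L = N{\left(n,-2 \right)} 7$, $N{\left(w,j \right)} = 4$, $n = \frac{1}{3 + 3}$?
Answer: $\frac{61603}{9} \approx 6844.8$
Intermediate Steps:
$n = \frac{1}{6} \approx 0.16667$
$L = \frac{22}{9}$ ($L = - \frac{2}{3} + \frac{4 \cdot 7}{9} = - \frac{2}{3} + \frac{1}{9} \cdot 28 = - \frac{2}{3} + \frac{28}{9} = \frac{22}{9} \approx 2.4444$)
$M{\left(I,E \right)} = 2 E I$ ($M{\left(I,E \right)} = E 2 I = 2 E I$)
$M{\left(-142,L \right)} - -7539 = 2 \cdot \frac{22}{9} \left(-142\right) - -7539 = - \frac{6248}{9} + 7539 = \frac{61603}{9}$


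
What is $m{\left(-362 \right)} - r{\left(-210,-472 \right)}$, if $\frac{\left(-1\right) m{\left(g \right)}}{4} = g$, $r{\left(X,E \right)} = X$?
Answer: $1658$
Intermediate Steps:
$m{\left(g \right)} = - 4 g$
$m{\left(-362 \right)} - r{\left(-210,-472 \right)} = \left(-4\right) \left(-362\right) - -210 = 1448 + 210 = 1658$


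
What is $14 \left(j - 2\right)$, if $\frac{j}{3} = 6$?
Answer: $224$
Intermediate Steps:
$j = 18$ ($j = 3 \cdot 6 = 18$)
$14 \left(j - 2\right) = 14 \left(18 - 2\right) = 14 \cdot 16 = 224$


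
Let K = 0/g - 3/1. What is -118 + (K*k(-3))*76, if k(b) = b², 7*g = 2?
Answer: -2170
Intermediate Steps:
g = 2/7 (g = (⅐)*2 = 2/7 ≈ 0.28571)
K = -3 (K = 0/(2/7) - 3/1 = 0*(7/2) - 3*1 = 0 - 3 = -3)
-118 + (K*k(-3))*76 = -118 - 3*(-3)²*76 = -118 - 3*9*76 = -118 - 27*76 = -118 - 2052 = -2170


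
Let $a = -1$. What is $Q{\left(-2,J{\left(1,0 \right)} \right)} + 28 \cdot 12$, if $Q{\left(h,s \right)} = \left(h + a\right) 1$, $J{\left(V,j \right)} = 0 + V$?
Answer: $333$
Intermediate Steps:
$J{\left(V,j \right)} = V$
$Q{\left(h,s \right)} = -1 + h$ ($Q{\left(h,s \right)} = \left(h - 1\right) 1 = \left(-1 + h\right) 1 = -1 + h$)
$Q{\left(-2,J{\left(1,0 \right)} \right)} + 28 \cdot 12 = \left(-1 - 2\right) + 28 \cdot 12 = -3 + 336 = 333$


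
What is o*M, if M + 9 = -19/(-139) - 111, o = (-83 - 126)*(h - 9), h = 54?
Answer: 156696705/139 ≈ 1.1273e+6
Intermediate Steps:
o = -9405 (o = (-83 - 126)*(54 - 9) = -209*45 = -9405)
M = -16661/139 (M = -9 + (-19/(-139) - 111) = -9 + (-19*(-1/139) - 111) = -9 + (19/139 - 111) = -9 - 15410/139 = -16661/139 ≈ -119.86)
o*M = -9405*(-16661/139) = 156696705/139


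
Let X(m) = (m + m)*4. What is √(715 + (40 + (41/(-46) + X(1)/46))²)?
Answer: √4778189/46 ≈ 47.520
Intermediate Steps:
X(m) = 8*m (X(m) = (2*m)*4 = 8*m)
√(715 + (40 + (41/(-46) + X(1)/46))²) = √(715 + (40 + (41/(-46) + (8*1)/46))²) = √(715 + (40 + (41*(-1/46) + 8*(1/46)))²) = √(715 + (40 + (-41/46 + 4/23))²) = √(715 + (40 - 33/46)²) = √(715 + (1807/46)²) = √(715 + 3265249/2116) = √(4778189/2116) = √4778189/46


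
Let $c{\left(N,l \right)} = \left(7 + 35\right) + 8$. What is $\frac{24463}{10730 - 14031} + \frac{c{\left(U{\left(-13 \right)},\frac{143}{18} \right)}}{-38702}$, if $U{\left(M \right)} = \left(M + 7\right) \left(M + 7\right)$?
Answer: $- \frac{473466038}{63877651} \approx -7.4121$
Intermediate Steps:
$U{\left(M \right)} = \left(7 + M\right)^{2}$ ($U{\left(M \right)} = \left(7 + M\right) \left(7 + M\right) = \left(7 + M\right)^{2}$)
$c{\left(N,l \right)} = 50$ ($c{\left(N,l \right)} = 42 + 8 = 50$)
$\frac{24463}{10730 - 14031} + \frac{c{\left(U{\left(-13 \right)},\frac{143}{18} \right)}}{-38702} = \frac{24463}{10730 - 14031} + \frac{50}{-38702} = \frac{24463}{10730 - 14031} + 50 \left(- \frac{1}{38702}\right) = \frac{24463}{-3301} - \frac{25}{19351} = 24463 \left(- \frac{1}{3301}\right) - \frac{25}{19351} = - \frac{24463}{3301} - \frac{25}{19351} = - \frac{473466038}{63877651}$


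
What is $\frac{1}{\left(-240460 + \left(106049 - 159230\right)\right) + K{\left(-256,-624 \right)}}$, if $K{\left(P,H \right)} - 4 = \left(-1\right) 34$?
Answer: $- \frac{1}{293671} \approx -3.4052 \cdot 10^{-6}$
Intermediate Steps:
$K{\left(P,H \right)} = -30$ ($K{\left(P,H \right)} = 4 - 34 = -30$)
$\frac{1}{\left(-240460 + \left(106049 - 159230\right)\right) + K{\left(-256,-624 \right)}} = \frac{1}{\left(-240460 + \left(106049 - 159230\right)\right) - 30} = \frac{1}{\left(-240460 - 53181\right) - 30} = \frac{1}{-293641 - 30} = \frac{1}{-293671} = - \frac{1}{293671}$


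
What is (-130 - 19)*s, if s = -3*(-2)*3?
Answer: -2682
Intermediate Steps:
s = 18 (s = 6*3 = 18)
(-130 - 19)*s = (-130 - 19)*18 = -149*18 = -2682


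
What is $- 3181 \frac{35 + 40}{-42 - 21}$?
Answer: $\frac{79525}{21} \approx 3786.9$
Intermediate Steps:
$- 3181 \frac{35 + 40}{-42 - 21} = - 3181 \frac{75}{-63} = - 3181 \cdot 75 \left(- \frac{1}{63}\right) = \left(-3181\right) \left(- \frac{25}{21}\right) = \frac{79525}{21}$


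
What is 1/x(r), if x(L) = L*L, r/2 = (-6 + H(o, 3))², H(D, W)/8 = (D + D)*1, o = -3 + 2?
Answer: 1/937024 ≈ 1.0672e-6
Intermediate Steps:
o = -1
H(D, W) = 16*D (H(D, W) = 8*((D + D)*1) = 8*((2*D)*1) = 8*(2*D) = 16*D)
r = 968 (r = 2*(-6 + 16*(-1))² = 2*(-6 - 16)² = 2*(-22)² = 2*484 = 968)
x(L) = L²
1/x(r) = 1/(968²) = 1/937024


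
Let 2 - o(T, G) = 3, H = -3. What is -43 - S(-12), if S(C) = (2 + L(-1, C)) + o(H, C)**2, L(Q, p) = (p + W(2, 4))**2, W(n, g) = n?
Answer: -146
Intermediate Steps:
o(T, G) = -1 (o(T, G) = 2 - 1*3 = 2 - 3 = -1)
L(Q, p) = (2 + p)**2 (L(Q, p) = (p + 2)**2 = (2 + p)**2)
S(C) = 3 + (2 + C)**2 (S(C) = (2 + (2 + C)**2) + (-1)**2 = (2 + (2 + C)**2) + 1 = 3 + (2 + C)**2)
-43 - S(-12) = -43 - (3 + (2 - 12)**2) = -43 - (3 + (-10)**2) = -43 - (3 + 100) = -43 - 1*103 = -43 - 103 = -146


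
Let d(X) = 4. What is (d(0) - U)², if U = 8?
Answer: 16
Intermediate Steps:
(d(0) - U)² = (4 - 1*8)² = (4 - 8)² = (-4)² = 16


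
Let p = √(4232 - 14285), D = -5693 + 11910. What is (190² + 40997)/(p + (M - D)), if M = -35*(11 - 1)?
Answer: -56255111/4792838 - 25699*I*√1117/4792838 ≈ -11.737 - 0.1792*I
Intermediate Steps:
D = 6217
M = -350 (M = -35*10 = -350)
p = 3*I*√1117 (p = √(-10053) = 3*I*√1117 ≈ 100.26*I)
(190² + 40997)/(p + (M - D)) = (190² + 40997)/(3*I*√1117 + (-350 - 1*6217)) = (36100 + 40997)/(3*I*√1117 + (-350 - 6217)) = 77097/(3*I*√1117 - 6567) = 77097/(-6567 + 3*I*√1117)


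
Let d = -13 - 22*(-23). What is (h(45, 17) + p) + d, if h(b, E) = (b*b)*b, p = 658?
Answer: 92276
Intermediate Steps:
h(b, E) = b³ (h(b, E) = b²*b = b³)
d = 493 (d = -13 + 506 = 493)
(h(45, 17) + p) + d = (45³ + 658) + 493 = (91125 + 658) + 493 = 91783 + 493 = 92276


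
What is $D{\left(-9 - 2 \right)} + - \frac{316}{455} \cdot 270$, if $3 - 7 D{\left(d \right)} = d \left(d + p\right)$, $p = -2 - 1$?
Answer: $- \frac{19027}{91} \approx -209.09$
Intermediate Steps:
$p = -3$ ($p = -2 - 1 = -3$)
$D{\left(d \right)} = \frac{3}{7} - \frac{d \left(-3 + d\right)}{7}$ ($D{\left(d \right)} = \frac{3}{7} - \frac{d \left(d - 3\right)}{7} = \frac{3}{7} - \frac{d \left(-3 + d\right)}{7}$)
$D{\left(-9 - 2 \right)} + - \frac{316}{455} \cdot 270 = \left(\frac{3}{7} - \frac{\left(-9 - 2\right)^{2}}{7} + \frac{3 \left(-9 - 2\right)}{7}\right) + - \frac{316}{455} \cdot 270 = \left(\frac{3}{7} - \frac{\left(-11\right)^{2}}{7} + \frac{3}{7} \left(-11\right)\right) + \left(-316\right) \frac{1}{455} \cdot 270 = \left(\frac{3}{7} - \frac{121}{7} - \frac{33}{7}\right) - \frac{17064}{91} = - \frac{151}{7} - \frac{17064}{91} = - \frac{19027}{91}$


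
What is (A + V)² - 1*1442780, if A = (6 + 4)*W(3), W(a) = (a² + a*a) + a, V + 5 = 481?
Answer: -972184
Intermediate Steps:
V = 476 (V = -5 + 481 = 476)
W(a) = a + 2*a² (W(a) = (a² + a²) + a = 2*a² + a = a + 2*a²)
A = 210 (A = (6 + 4)*(3*(1 + 2*3)) = 10*(3*(1 + 6)) = 10*(3*7) = 10*21 = 210)
(A + V)² - 1*1442780 = (210 + 476)² - 1*1442780 = 686² - 1442780 = 470596 - 1442780 = -972184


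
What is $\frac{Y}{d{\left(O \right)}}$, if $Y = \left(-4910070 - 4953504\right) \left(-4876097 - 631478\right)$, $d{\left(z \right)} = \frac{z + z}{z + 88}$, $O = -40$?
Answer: $-32594624143830$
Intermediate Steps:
$d{\left(z \right)} = \frac{2 z}{88 + z}$
$Y = 54324373573050$ ($Y = \left(-9863574\right) \left(-5507575\right) = 54324373573050$)
$\frac{Y}{d{\left(O \right)}} = \frac{54324373573050}{2 \left(-40\right) \frac{1}{88 - 40}} = \frac{54324373573050}{2 \left(-40\right) \frac{1}{48}} = \frac{54324373573050}{- \frac{5}{3}} = 54324373573050 \left(- \frac{3}{5}\right) = -32594624143830$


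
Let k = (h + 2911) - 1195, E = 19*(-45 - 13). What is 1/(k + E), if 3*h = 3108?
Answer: 1/1650 ≈ 0.00060606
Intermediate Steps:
h = 1036 (h = (⅓)*3108 = 1036)
E = -1102 (E = 19*(-58) = -1102)
k = 2752 (k = (1036 + 2911) - 1195 = 3947 - 1195 = 2752)
1/(k + E) = 1/(2752 - 1102) = 1/1650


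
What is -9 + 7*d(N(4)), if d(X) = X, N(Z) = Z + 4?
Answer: 47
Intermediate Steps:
N(Z) = 4 + Z
-9 + 7*d(N(4)) = -9 + 7*(4 + 4) = -9 + 7*8 = -9 + 56 = 47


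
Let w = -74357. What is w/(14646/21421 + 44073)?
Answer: -1592801297/944102379 ≈ -1.6871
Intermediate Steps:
w/(14646/21421 + 44073) = -74357/(14646/21421 + 44073) = -74357/944102379/21421 = -74357*21421/944102379 = -1592801297/944102379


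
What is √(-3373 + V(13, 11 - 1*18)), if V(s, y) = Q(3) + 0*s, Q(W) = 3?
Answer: I*√3370 ≈ 58.052*I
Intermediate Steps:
V(s, y) = 3 (V(s, y) = 3 + 0*s = 3 + 0 = 3)
√(-3373 + V(13, 11 - 1*18)) = √(-3373 + 3) = √(-3370) = I*√3370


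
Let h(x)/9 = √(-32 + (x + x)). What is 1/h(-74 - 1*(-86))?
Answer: -I*√2/36 ≈ -0.039284*I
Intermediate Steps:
h(x) = 9*√(-32 + 2*x) (h(x) = 9*√(-32 + (x + x)) = 9*√(-32 + 2*x))
1/h(-74 - 1*(-86)) = 1/(9*√(-32 + 2*(-74 - 1*(-86)))) = 1/(9*√(-32 + 2*(-74 + 86))) = 1/(9*√(-32 + 2*12)) = 1/(9*√(-32 + 24)) = 1/(9*√(-8)) = 1/(9*(2*I*√2)) = 1/(18*I*√2) = -I*√2/36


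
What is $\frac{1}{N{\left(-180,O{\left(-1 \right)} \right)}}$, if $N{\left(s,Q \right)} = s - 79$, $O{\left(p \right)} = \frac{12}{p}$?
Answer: $- \frac{1}{259} \approx -0.003861$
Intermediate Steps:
$N{\left(s,Q \right)} = -79 + s$
$\frac{1}{N{\left(-180,O{\left(-1 \right)} \right)}} = \frac{1}{-79 - 180} = \frac{1}{-259} = - \frac{1}{259}$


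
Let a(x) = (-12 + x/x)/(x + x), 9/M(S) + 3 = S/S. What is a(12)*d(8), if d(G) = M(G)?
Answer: 33/16 ≈ 2.0625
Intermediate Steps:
M(S) = -9/2 (M(S) = 9/(-3 + S/S) = 9/(-3 + 1) = 9/(-2) = 9*(-½) = -9/2)
a(x) = -11/(2*x) (a(x) = (-12 + 1)/((2*x)) = -11/(2*x))
d(G) = -9/2
a(12)*d(8) = -11/2/12*(-9/2) = -11/2*1/12*(-9/2) = -11/24*(-9/2) = 33/16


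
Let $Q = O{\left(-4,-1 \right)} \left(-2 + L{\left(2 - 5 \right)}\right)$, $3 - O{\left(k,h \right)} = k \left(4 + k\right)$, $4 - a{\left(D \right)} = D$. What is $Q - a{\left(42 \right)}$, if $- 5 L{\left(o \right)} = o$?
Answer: $\frac{169}{5} \approx 33.8$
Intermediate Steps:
$a{\left(D \right)} = 4 - D$
$L{\left(o \right)} = - \frac{o}{5}$
$O{\left(k,h \right)} = 3 - k \left(4 + k\right)$
$Q = - \frac{21}{5}$ ($Q = \left(3 - \left(-4\right)^{2} - -16\right) \left(-2 - \frac{2 - 5}{5}\right) = \left(3 - 16 + 16\right) \left(-2 - \frac{2 - 5}{5}\right) = \left(3 - 16 + 16\right) \left(-2 - - \frac{3}{5}\right) = 3 \left(-2 + \frac{3}{5}\right) = 3 \left(- \frac{7}{5}\right) = - \frac{21}{5} \approx -4.2$)
$Q - a{\left(42 \right)} = - \frac{21}{5} - \left(4 - 42\right) = - \frac{21}{5} - -38 = - \frac{21}{5} + 38 = \frac{169}{5}$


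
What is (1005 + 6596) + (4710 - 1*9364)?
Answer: 2947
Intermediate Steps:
(1005 + 6596) + (4710 - 1*9364) = 7601 + (4710 - 9364) = 7601 - 4654 = 2947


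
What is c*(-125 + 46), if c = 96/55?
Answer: -7584/55 ≈ -137.89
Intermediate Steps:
c = 96/55 (c = 96*(1/55) = 96/55 ≈ 1.7455)
c*(-125 + 46) = 96*(-125 + 46)/55 = (96/55)*(-79) = -7584/55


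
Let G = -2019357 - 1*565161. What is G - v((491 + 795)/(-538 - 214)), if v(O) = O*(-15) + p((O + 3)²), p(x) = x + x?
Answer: -182696456869/70688 ≈ -2.5845e+6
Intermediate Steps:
p(x) = 2*x
v(O) = -15*O + 2*(3 + O)² (v(O) = O*(-15) + 2*(O + 3)² = -15*O + 2*(3 + O)²)
G = -2584518 (G = -2019357 - 565161 = -2584518)
G - v((491 + 795)/(-538 - 214)) = -2584518 - (-15*(491 + 795)/(-538 - 214) + 2*(3 + (491 + 795)/(-538 - 214))²) = -2584518 - (-19290/(-752) + 2*(3 + 1286/(-752))²) = -2584518 - (-19290*(-1)/752 + 2*(3 + 1286*(-1/752))²) = -2584518 - (-15*(-643/376) + 2*(3 - 643/376)²) = -2584518 - (9645/376 + 2*(485/376)²) = -2584518 - (9645/376 + 2*(235225/141376)) = -2584518 - (9645/376 + 235225/70688) = -2584518 - 1*2048485/70688 = -2584518 - 2048485/70688 = -182696456869/70688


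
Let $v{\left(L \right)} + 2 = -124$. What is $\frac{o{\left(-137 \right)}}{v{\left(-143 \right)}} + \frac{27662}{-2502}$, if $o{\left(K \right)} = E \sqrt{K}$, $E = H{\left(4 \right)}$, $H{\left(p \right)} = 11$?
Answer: $- \frac{13831}{1251} - \frac{11 i \sqrt{137}}{126} \approx -11.056 - 1.0218 i$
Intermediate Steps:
$v{\left(L \right)} = -126$ ($v{\left(L \right)} = -2 - 124 = -126$)
$E = 11$
$o{\left(K \right)} = 11 \sqrt{K}$
$\frac{o{\left(-137 \right)}}{v{\left(-143 \right)}} + \frac{27662}{-2502} = \frac{11 \sqrt{-137}}{-126} + \frac{27662}{-2502} = 11 i \sqrt{137} \left(- \frac{1}{126}\right) + 27662 \left(- \frac{1}{2502}\right) = 11 i \sqrt{137} \left(- \frac{1}{126}\right) - \frac{13831}{1251} = - \frac{11 i \sqrt{137}}{126} - \frac{13831}{1251} = - \frac{13831}{1251} - \frac{11 i \sqrt{137}}{126}$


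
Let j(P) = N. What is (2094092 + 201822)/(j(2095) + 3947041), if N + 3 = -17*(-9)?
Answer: 2295914/3947191 ≈ 0.58166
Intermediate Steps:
N = 150 (N = -3 - 17*(-9) = -3 + 153 = 150)
j(P) = 150
(2094092 + 201822)/(j(2095) + 3947041) = (2094092 + 201822)/(150 + 3947041) = 2295914/3947191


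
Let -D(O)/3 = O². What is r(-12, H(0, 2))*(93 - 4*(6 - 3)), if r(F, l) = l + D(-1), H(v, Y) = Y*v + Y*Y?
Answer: 81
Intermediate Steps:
H(v, Y) = Y² + Y*v (H(v, Y) = Y*v + Y² = Y² + Y*v)
D(O) = -3*O²
r(F, l) = -3 + l (r(F, l) = l - 3*(-1)² = l - 3*1 = l - 3 = -3 + l)
r(-12, H(0, 2))*(93 - 4*(6 - 3)) = (-3 + 2*(2 + 0))*(93 - 4*(6 - 3)) = (-3 + 2*2)*(93 - 4*3) = (-3 + 4)*(93 - 12) = 1*81 = 81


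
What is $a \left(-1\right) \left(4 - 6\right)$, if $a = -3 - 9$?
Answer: $-24$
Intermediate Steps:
$a = -12$ ($a = -3 - 9 = -12$)
$a \left(-1\right) \left(4 - 6\right) = \left(-12\right) \left(-1\right) \left(4 - 6\right) = 12 \left(-2\right) = -24$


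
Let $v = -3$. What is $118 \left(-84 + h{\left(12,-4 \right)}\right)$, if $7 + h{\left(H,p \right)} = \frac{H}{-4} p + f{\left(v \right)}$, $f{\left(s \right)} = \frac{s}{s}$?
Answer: $-9204$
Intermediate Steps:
$f{\left(s \right)} = 1$
$h{\left(H,p \right)} = -6 - \frac{H p}{4}$ ($h{\left(H,p \right)} = -7 + \left(\frac{H}{-4} p + 1\right) = -7 + \left(- \frac{H}{4} p + 1\right) = -7 - \left(-1 + \frac{H p}{4}\right) = -6 - \frac{H p}{4}$)
$118 \left(-84 + h{\left(12,-4 \right)}\right) = 118 \left(-84 - \left(6 + 3 \left(-4\right)\right)\right) = 118 \left(-84 + \left(-6 + 12\right)\right) = 118 \left(-84 + 6\right) = 118 \left(-78\right) = -9204$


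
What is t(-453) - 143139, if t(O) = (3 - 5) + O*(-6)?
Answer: -140423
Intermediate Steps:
t(O) = -2 - 6*O
t(-453) - 143139 = (-2 - 6*(-453)) - 143139 = (-2 + 2718) - 143139 = 2716 - 143139 = -140423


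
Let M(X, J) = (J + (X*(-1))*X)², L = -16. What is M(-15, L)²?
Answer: 3373402561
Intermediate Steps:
M(X, J) = (J - X²)² (M(X, J) = (J + (-X)*X)² = (J - X²)²)
M(-15, L)² = ((-16 - 1*(-15)²)²)² = ((-16 - 1*225)²)² = ((-16 - 225)²)² = ((-241)²)² = 58081² = 3373402561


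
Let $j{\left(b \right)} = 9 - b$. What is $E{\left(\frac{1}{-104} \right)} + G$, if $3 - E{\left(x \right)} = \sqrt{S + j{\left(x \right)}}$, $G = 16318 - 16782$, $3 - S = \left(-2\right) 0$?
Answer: $-461 - \frac{\sqrt{32474}}{52} \approx -464.47$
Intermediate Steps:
$S = 3$ ($S = 3 - \left(-2\right) 0 = 3 - 0 = 3 + 0 = 3$)
$G = -464$
$E{\left(x \right)} = 3 - \sqrt{12 - x}$ ($E{\left(x \right)} = 3 - \sqrt{3 - \left(-9 + x\right)} = 3 - \sqrt{12 - x}$)
$E{\left(\frac{1}{-104} \right)} + G = \left(3 - \sqrt{12 - \frac{1}{-104}}\right) - 464 = \left(3 - \sqrt{12 - - \frac{1}{104}}\right) - 464 = \left(3 - \sqrt{12 + \frac{1}{104}}\right) - 464 = \left(3 - \sqrt{\frac{1249}{104}}\right) - 464 = \left(3 - \frac{\sqrt{32474}}{52}\right) - 464 = -461 - \frac{\sqrt{32474}}{52}$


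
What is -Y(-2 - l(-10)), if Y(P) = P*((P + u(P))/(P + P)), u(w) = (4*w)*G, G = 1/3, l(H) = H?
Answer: -28/3 ≈ -9.3333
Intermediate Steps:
G = ⅓ ≈ 0.33333
u(w) = 4*w/3 (u(w) = (4*w)*(⅓) = 4*w/3)
Y(P) = 7*P/6 (Y(P) = P*((P + 4*P/3)/(P + P)) = P*((7*P/3)/((2*P))) = P*((7*P/3)*(1/(2*P))) = P*(7/6) = 7*P/6)
-Y(-2 - l(-10)) = -7*(-2 - 1*(-10))/6 = -7*(-2 + 10)/6 = -7*8/6 = -1*28/3 = -28/3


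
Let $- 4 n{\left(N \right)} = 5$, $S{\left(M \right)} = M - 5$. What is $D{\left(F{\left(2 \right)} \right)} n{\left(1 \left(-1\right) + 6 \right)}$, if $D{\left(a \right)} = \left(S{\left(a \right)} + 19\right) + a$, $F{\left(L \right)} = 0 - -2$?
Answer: $- \frac{45}{2} \approx -22.5$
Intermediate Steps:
$S{\left(M \right)} = -5 + M$
$n{\left(N \right)} = - \frac{5}{4}$ ($n{\left(N \right)} = \left(- \frac{1}{4}\right) 5 = - \frac{5}{4}$)
$F{\left(L \right)} = 2$ ($F{\left(L \right)} = 0 + 2 = 2$)
$D{\left(a \right)} = 14 + 2 a$ ($D{\left(a \right)} = \left(\left(-5 + a\right) + 19\right) + a = \left(14 + a\right) + a = 14 + 2 a$)
$D{\left(F{\left(2 \right)} \right)} n{\left(1 \left(-1\right) + 6 \right)} = \left(14 + 2 \cdot 2\right) \left(- \frac{5}{4}\right) = \left(14 + 4\right) \left(- \frac{5}{4}\right) = 18 \left(- \frac{5}{4}\right) = - \frac{45}{2}$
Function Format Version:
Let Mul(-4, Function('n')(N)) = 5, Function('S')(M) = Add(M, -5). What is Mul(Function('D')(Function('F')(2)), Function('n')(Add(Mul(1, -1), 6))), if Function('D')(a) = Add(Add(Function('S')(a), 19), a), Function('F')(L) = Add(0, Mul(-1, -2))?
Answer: Rational(-45, 2) ≈ -22.500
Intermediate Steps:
Function('S')(M) = Add(-5, M)
Function('n')(N) = Rational(-5, 4) (Function('n')(N) = Mul(Rational(-1, 4), 5) = Rational(-5, 4))
Function('F')(L) = 2 (Function('F')(L) = Add(0, 2) = 2)
Function('D')(a) = Add(14, Mul(2, a)) (Function('D')(a) = Add(Add(Add(-5, a), 19), a) = Add(Add(14, a), a) = Add(14, Mul(2, a)))
Mul(Function('D')(Function('F')(2)), Function('n')(Add(Mul(1, -1), 6))) = Mul(Add(14, Mul(2, 2)), Rational(-5, 4)) = Mul(Add(14, 4), Rational(-5, 4)) = Mul(18, Rational(-5, 4)) = Rational(-45, 2)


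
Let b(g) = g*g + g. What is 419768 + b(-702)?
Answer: 911870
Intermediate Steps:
b(g) = g + g² (b(g) = g² + g = g + g²)
419768 + b(-702) = 419768 - 702*(1 - 702) = 419768 - 702*(-701) = 419768 + 492102 = 911870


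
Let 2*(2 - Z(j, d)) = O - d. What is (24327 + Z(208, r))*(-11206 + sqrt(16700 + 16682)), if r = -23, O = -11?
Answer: -272563538 + 24323*sqrt(33382) ≈ -2.6812e+8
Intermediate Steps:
Z(j, d) = 15/2 + d/2 (Z(j, d) = 2 - (-11 - d)/2 = 2 + (11/2 + d/2) = 15/2 + d/2)
(24327 + Z(208, r))*(-11206 + sqrt(16700 + 16682)) = (24327 + (15/2 + (1/2)*(-23)))*(-11206 + sqrt(16700 + 16682)) = (24327 + (15/2 - 23/2))*(-11206 + sqrt(33382)) = (24327 - 4)*(-11206 + sqrt(33382)) = 24323*(-11206 + sqrt(33382)) = -272563538 + 24323*sqrt(33382)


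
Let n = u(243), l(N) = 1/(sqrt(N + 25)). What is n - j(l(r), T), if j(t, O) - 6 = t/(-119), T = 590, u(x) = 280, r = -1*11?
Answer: 274 + sqrt(14)/1666 ≈ 274.00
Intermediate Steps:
r = -11
l(N) = 1/sqrt(25 + N) (l(N) = 1/(sqrt(25 + N)) = 1/sqrt(25 + N))
n = 280
j(t, O) = 6 - t/119 (j(t, O) = 6 + t/(-119) = 6 + t*(-1/119) = 6 - t/119)
n - j(l(r), T) = 280 - (6 - 1/(119*sqrt(25 - 11))) = 280 - (6 - sqrt(14)/1666) = 280 + (-6 + sqrt(14)/1666) = 274 + sqrt(14)/1666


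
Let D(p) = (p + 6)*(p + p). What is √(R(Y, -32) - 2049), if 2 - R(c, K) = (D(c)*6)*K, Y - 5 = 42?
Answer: √954497 ≈ 976.98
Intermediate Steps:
Y = 47 (Y = 5 + 42 = 47)
D(p) = 2*p*(6 + p) (D(p) = (6 + p)*(2*p) = 2*p*(6 + p))
R(c, K) = 2 - 12*K*c*(6 + c) (R(c, K) = 2 - (2*c*(6 + c))*6*K = 2 - 12*c*(6 + c)*K = 2 - 12*K*c*(6 + c))
√(R(Y, -32) - 2049) = √((2 - 12*(-32)*47*(6 + 47)) - 2049) = √((2 - 12*(-32)*47*53) - 2049) = √((2 + 956544) - 2049) = √(956546 - 2049) = √954497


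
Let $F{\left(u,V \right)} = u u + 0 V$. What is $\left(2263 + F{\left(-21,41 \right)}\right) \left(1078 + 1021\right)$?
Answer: $5675696$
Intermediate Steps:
$F{\left(u,V \right)} = u^{2}$ ($F{\left(u,V \right)} = u^{2} + 0 = u^{2}$)
$\left(2263 + F{\left(-21,41 \right)}\right) \left(1078 + 1021\right) = \left(2263 + \left(-21\right)^{2}\right) \left(1078 + 1021\right) = \left(2263 + 441\right) 2099 = 2704 \cdot 2099 = 5675696$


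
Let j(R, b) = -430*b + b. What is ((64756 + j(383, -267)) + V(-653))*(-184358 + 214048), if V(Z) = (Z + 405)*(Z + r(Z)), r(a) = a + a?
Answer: 19747739390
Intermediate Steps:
r(a) = 2*a
V(Z) = 3*Z*(405 + Z) (V(Z) = (Z + 405)*(Z + 2*Z) = (405 + Z)*(3*Z) = 3*Z*(405 + Z))
j(R, b) = -429*b
((64756 + j(383, -267)) + V(-653))*(-184358 + 214048) = ((64756 - 429*(-267)) + 3*(-653)*(405 - 653))*(-184358 + 214048) = ((64756 + 114543) + 3*(-653)*(-248))*29690 = (179299 + 485832)*29690 = 665131*29690 = 19747739390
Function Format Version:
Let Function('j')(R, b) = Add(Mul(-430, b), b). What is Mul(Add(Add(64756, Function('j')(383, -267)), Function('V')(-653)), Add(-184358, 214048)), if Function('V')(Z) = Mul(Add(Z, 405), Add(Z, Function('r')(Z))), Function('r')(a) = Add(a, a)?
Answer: 19747739390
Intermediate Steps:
Function('r')(a) = Mul(2, a)
Function('V')(Z) = Mul(3, Z, Add(405, Z)) (Function('V')(Z) = Mul(Add(Z, 405), Add(Z, Mul(2, Z))) = Mul(Add(405, Z), Mul(3, Z)) = Mul(3, Z, Add(405, Z)))
Function('j')(R, b) = Mul(-429, b)
Mul(Add(Add(64756, Function('j')(383, -267)), Function('V')(-653)), Add(-184358, 214048)) = Mul(Add(Add(64756, Mul(-429, -267)), Mul(3, -653, Add(405, -653))), Add(-184358, 214048)) = Mul(Add(Add(64756, 114543), Mul(3, -653, -248)), 29690) = Mul(Add(179299, 485832), 29690) = Mul(665131, 29690) = 19747739390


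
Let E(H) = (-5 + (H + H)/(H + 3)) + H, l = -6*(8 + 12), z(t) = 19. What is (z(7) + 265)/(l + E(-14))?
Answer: -3124/1501 ≈ -2.0813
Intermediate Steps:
l = -120 (l = -6*20 = -120)
E(H) = -5 + H + 2*H/(3 + H) (E(H) = (-5 + (2*H)/(3 + H)) + H = (-5 + 2*H/(3 + H)) + H = -5 + H + 2*H/(3 + H))
(z(7) + 265)/(l + E(-14)) = (19 + 265)/(-120 + (-15 + (-14)²)/(3 - 14)) = 284/(-120 + (-15 + 196)/(-11)) = 284/(-120 - 1/11*181) = 284/(-120 - 181/11) = 284/(-1501/11) = 284*(-11/1501) = -3124/1501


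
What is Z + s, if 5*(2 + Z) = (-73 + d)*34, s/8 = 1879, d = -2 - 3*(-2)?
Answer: 72804/5 ≈ 14561.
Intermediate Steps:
d = 4 (d = -2 + 6 = 4)
s = 15032 (s = 8*1879 = 15032)
Z = -2356/5 (Z = -2 + ((-73 + 4)*34)/5 = -2 + (-69*34)/5 = -2 + (⅕)*(-2346) = -2 - 2346/5 = -2356/5 ≈ -471.20)
Z + s = -2356/5 + 15032 = 72804/5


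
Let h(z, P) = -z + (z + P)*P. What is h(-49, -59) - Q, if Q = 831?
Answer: 5590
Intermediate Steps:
h(z, P) = -z + P*(P + z) (h(z, P) = -z + (P + z)*P = -z + P*(P + z))
h(-49, -59) - Q = ((-59)² - 1*(-49) - 59*(-49)) - 1*831 = (3481 + 49 + 2891) - 831 = 6421 - 831 = 5590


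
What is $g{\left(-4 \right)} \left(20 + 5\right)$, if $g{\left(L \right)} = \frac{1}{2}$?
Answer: $\frac{25}{2} \approx 12.5$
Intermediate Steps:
$g{\left(L \right)} = \frac{1}{2}$
$g{\left(-4 \right)} \left(20 + 5\right) = \frac{20 + 5}{2} = \frac{1}{2} \cdot 25 = \frac{25}{2}$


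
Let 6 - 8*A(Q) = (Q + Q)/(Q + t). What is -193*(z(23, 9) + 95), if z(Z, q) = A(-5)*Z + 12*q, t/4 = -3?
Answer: -1434183/34 ≈ -42182.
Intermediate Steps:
t = -12 (t = 4*(-3) = -12)
A(Q) = ¾ - Q/(4*(-12 + Q)) (A(Q) = ¾ - (Q + Q)/(8*(Q - 12)) = ¾ - 2*Q/(8*(-12 + Q)) = ¾ - Q/(4*(-12 + Q)))
z(Z, q) = 12*q + 23*Z/34 (z(Z, q) = ((-18 - 5)/(2*(-12 - 5)))*Z + 12*q = ((½)*(-23)/(-17))*Z + 12*q = ((½)*(-1/17)*(-23))*Z + 12*q = 23*Z/34 + 12*q = 12*q + 23*Z/34)
-193*(z(23, 9) + 95) = -193*((12*9 + (23/34)*23) + 95) = -193*((108 + 529/34) + 95) = -193*(4201/34 + 95) = -193*7431/34 = -1434183/34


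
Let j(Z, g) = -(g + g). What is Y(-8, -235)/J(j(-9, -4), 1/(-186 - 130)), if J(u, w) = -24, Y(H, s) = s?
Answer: 235/24 ≈ 9.7917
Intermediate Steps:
j(Z, g) = -2*g
Y(-8, -235)/J(j(-9, -4), 1/(-186 - 130)) = -235/(-24) = -235*(-1/24) = 235/24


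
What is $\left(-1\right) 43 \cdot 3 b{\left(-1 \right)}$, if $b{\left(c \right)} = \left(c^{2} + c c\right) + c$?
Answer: $-129$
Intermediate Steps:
$b{\left(c \right)} = c + 2 c^{2}$ ($b{\left(c \right)} = \left(c^{2} + c^{2}\right) + c = 2 c^{2} + c = c + 2 c^{2}$)
$\left(-1\right) 43 \cdot 3 b{\left(-1 \right)} = \left(-1\right) 43 \cdot 3 \left(- (1 + 2 \left(-1\right))\right) = \left(-43\right) 3 \left(- (1 - 2)\right) = - 129 \left(\left(-1\right) \left(-1\right)\right) = \left(-129\right) 1 = -129$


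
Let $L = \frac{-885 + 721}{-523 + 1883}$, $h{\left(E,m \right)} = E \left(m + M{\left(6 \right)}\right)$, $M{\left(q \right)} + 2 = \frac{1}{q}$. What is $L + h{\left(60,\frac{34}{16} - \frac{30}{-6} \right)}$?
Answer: $\frac{107909}{340} \approx 317.38$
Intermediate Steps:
$M{\left(q \right)} = -2 + \frac{1}{q}$
$h{\left(E,m \right)} = E \left(- \frac{11}{6} + m\right)$ ($h{\left(E,m \right)} = E \left(m - \left(2 - \frac{1}{6}\right)\right) = E \left(m + \left(-2 + \frac{1}{6}\right)\right) = E \left(m - \frac{11}{6}\right) = E \left(- \frac{11}{6} + m\right)$)
$L = - \frac{41}{340}$ ($L = - \frac{164}{1360} = \left(-164\right) \frac{1}{1360} = - \frac{41}{340} \approx -0.12059$)
$L + h{\left(60,\frac{34}{16} - \frac{30}{-6} \right)} = - \frac{41}{340} + \frac{1}{6} \cdot 60 \left(-11 + 6 \left(\frac{34}{16} - \frac{30}{-6}\right)\right) = - \frac{41}{340} + \frac{1}{6} \cdot 60 \left(-11 + 6 \left(34 \cdot \frac{1}{16} - -5\right)\right) = - \frac{41}{340} + \frac{1}{6} \cdot 60 \left(-11 + 6 \left(\frac{17}{8} + 5\right)\right) = - \frac{41}{340} + \frac{1}{6} \cdot 60 \left(-11 + 6 \cdot \frac{57}{8}\right) = - \frac{41}{340} + \frac{1}{6} \cdot 60 \left(-11 + \frac{171}{4}\right) = - \frac{41}{340} + \frac{1}{6} \cdot 60 \cdot \frac{127}{4} = - \frac{41}{340} + \frac{635}{2} = \frac{107909}{340}$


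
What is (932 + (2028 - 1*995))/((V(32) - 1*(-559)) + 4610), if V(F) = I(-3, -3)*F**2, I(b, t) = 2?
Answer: 1965/7217 ≈ 0.27227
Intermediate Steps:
V(F) = 2*F**2
(932 + (2028 - 1*995))/((V(32) - 1*(-559)) + 4610) = (932 + (2028 - 1*995))/((2*32**2 - 1*(-559)) + 4610) = (932 + (2028 - 995))/((2*1024 + 559) + 4610) = (932 + 1033)/((2048 + 559) + 4610) = 1965/(2607 + 4610) = 1965/7217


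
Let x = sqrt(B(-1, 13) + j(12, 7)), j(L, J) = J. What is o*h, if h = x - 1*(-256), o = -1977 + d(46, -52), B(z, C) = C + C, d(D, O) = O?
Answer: -519424 - 2029*sqrt(33) ≈ -5.3108e+5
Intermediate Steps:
B(z, C) = 2*C
o = -2029 (o = -1977 - 52 = -2029)
x = sqrt(33) (x = sqrt(2*13 + 7) = sqrt(26 + 7) = sqrt(33) ≈ 5.7446)
h = 256 + sqrt(33) (h = sqrt(33) - 1*(-256) = sqrt(33) + 256 = 256 + sqrt(33) ≈ 261.74)
o*h = -2029*(256 + sqrt(33)) = -519424 - 2029*sqrt(33)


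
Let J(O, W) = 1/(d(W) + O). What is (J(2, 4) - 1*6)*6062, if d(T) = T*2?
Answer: -178829/5 ≈ -35766.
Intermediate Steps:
d(T) = 2*T
J(O, W) = 1/(O + 2*W) (J(O, W) = 1/(2*W + O) = 1/(O + 2*W))
(J(2, 4) - 1*6)*6062 = (1/(2 + 2*4) - 1*6)*6062 = (1/(2 + 8) - 6)*6062 = (1/10 - 6)*6062 = (⅒ - 6)*6062 = -59/10*6062 = -178829/5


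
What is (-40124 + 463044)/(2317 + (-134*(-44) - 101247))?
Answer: -211460/46517 ≈ -4.5459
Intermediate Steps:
(-40124 + 463044)/(2317 + (-134*(-44) - 101247)) = 422920/(2317 + (5896 - 101247)) = 422920/(2317 - 95351) = 422920/(-93034) = 422920*(-1/93034) = -211460/46517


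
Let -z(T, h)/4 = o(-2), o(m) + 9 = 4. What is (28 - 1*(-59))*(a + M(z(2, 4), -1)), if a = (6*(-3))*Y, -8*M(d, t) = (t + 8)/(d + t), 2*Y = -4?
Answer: 475455/152 ≈ 3128.0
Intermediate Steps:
o(m) = -5 (o(m) = -9 + 4 = -5)
Y = -2 (Y = (½)*(-4) = -2)
z(T, h) = 20 (z(T, h) = -4*(-5) = 20)
M(d, t) = -(8 + t)/(8*(d + t)) (M(d, t) = -(t + 8)/(8*(d + t)) = -(8 + t)/(8*(d + t)))
a = 36 (a = (6*(-3))*(-2) = -18*(-2) = 36)
(28 - 1*(-59))*(a + M(z(2, 4), -1)) = (28 - 1*(-59))*(36 + (-1 - ⅛*(-1))/(20 - 1)) = (28 + 59)*(36 + (-1 + ⅛)/19) = 87*(36 + (1/19)*(-7/8)) = 87*(36 - 7/152) = 87*(5465/152) = 475455/152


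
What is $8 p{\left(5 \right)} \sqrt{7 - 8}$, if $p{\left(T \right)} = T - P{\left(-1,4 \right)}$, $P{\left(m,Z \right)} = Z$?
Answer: $8 i \approx 8.0 i$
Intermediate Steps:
$p{\left(T \right)} = -4 + T$ ($p{\left(T \right)} = T - 4 = -4 + T$)
$8 p{\left(5 \right)} \sqrt{7 - 8} = 8 \left(-4 + 5\right) \sqrt{7 - 8} = 8 \cdot 1 \sqrt{-1} = 8 i$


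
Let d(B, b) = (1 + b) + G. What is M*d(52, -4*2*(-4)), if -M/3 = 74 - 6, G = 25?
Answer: -11832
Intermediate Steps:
d(B, b) = 26 + b (d(B, b) = (1 + b) + 25 = 26 + b)
M = -204 (M = -3*(74 - 6) = -3*68 = -204)
M*d(52, -4*2*(-4)) = -204*(26 - 4*2*(-4)) = -204*(26 - 8*(-4)) = -204*(26 + 32) = -204*58 = -11832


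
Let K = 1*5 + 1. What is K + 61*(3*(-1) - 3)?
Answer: -360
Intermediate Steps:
K = 6 (K = 5 + 1 = 6)
K + 61*(3*(-1) - 3) = 6 + 61*(3*(-1) - 3) = 6 + 61*(-3 - 3) = 6 + 61*(-6) = 6 - 366 = -360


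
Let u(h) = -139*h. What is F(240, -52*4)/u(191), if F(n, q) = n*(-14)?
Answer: 3360/26549 ≈ 0.12656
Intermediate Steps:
F(n, q) = -14*n
F(240, -52*4)/u(191) = (-14*240)/((-139*191)) = -3360/(-26549) = -3360*(-1/26549) = 3360/26549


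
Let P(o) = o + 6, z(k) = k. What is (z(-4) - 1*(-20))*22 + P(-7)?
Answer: 351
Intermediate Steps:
P(o) = 6 + o
(z(-4) - 1*(-20))*22 + P(-7) = (-4 - 1*(-20))*22 + (6 - 7) = (-4 + 20)*22 - 1 = 16*22 - 1 = 352 - 1 = 351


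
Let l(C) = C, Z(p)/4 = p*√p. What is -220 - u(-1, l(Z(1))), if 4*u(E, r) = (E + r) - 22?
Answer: -861/4 ≈ -215.25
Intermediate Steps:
Z(p) = 4*p^(3/2) (Z(p) = 4*(p*√p) = 4*p^(3/2))
u(E, r) = -11/2 + E/4 + r/4 (u(E, r) = ((E + r) - 22)/4 = (-22 + E + r)/4 = -11/2 + E/4 + r/4)
-220 - u(-1, l(Z(1))) = -220 - (-11/2 + (¼)*(-1) + (4*1^(3/2))/4) = -220 - (-11/2 - ¼ + (4*1)/4) = -220 - (-11/2 - ¼ + (¼)*4) = -220 - (-11/2 - ¼ + 1) = -220 - 1*(-19/4) = -220 + 19/4 = -861/4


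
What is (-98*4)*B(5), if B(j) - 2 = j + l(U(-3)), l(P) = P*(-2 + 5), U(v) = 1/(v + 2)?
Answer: -1568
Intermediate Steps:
U(v) = 1/(2 + v)
l(P) = 3*P (l(P) = P*3 = 3*P)
B(j) = -1 + j (B(j) = 2 + (j + 3/(2 - 3)) = 2 + (j + 3/(-1)) = 2 + (j + 3*(-1)) = 2 + (j - 3) = 2 + (-3 + j) = -1 + j)
(-98*4)*B(5) = (-98*4)*(-1 + 5) = -392*4 = -1568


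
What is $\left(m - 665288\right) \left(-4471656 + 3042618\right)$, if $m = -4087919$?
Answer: $6792513424866$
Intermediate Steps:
$\left(m - 665288\right) \left(-4471656 + 3042618\right) = \left(-4087919 - 665288\right) \left(-4471656 + 3042618\right) = \left(-4753207\right) \left(-1429038\right) = 6792513424866$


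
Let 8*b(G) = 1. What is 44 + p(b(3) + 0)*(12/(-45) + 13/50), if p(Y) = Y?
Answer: 52799/1200 ≈ 43.999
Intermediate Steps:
b(G) = 1/8 (b(G) = (1/8)*1 = 1/8)
44 + p(b(3) + 0)*(12/(-45) + 13/50) = 44 + (1/8 + 0)*(12/(-45) + 13/50) = 44 + (12*(-1/45) + 13*(1/50))/8 = 44 + (-4/15 + 13/50)/8 = 44 + (1/8)*(-1/150) = 44 - 1/1200 = 52799/1200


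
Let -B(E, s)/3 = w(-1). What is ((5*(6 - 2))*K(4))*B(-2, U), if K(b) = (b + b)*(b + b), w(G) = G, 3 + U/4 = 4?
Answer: 3840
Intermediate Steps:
U = 4 (U = -12 + 4*4 = -12 + 16 = 4)
B(E, s) = 3 (B(E, s) = -3*(-1) = 3)
K(b) = 4*b**2 (K(b) = (2*b)*(2*b) = 4*b**2)
((5*(6 - 2))*K(4))*B(-2, U) = ((5*(6 - 2))*(4*4**2))*3 = ((5*4)*(4*16))*3 = (20*64)*3 = 1280*3 = 3840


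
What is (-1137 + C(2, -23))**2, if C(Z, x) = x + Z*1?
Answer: 1340964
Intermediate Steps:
C(Z, x) = Z + x (C(Z, x) = x + Z = Z + x)
(-1137 + C(2, -23))**2 = (-1137 + (2 - 23))**2 = (-1137 - 21)**2 = (-1158)**2 = 1340964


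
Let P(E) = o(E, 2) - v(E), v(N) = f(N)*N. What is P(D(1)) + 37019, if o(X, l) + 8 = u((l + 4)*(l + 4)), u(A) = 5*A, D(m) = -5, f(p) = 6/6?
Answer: 37196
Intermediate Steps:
f(p) = 1 (f(p) = 6*(⅙) = 1)
v(N) = N (v(N) = 1*N = N)
o(X, l) = -8 + 5*(4 + l)² (o(X, l) = -8 + 5*((l + 4)*(l + 4)) = -8 + 5*((4 + l)*(4 + l)) = -8 + 5*(4 + l)²)
P(E) = 172 - E (P(E) = (-8 + 5*(4 + 2)²) - E = (-8 + 5*6²) - E = (-8 + 5*36) - E = (-8 + 180) - E = 172 - E)
P(D(1)) + 37019 = (172 - 1*(-5)) + 37019 = (172 + 5) + 37019 = 177 + 37019 = 37196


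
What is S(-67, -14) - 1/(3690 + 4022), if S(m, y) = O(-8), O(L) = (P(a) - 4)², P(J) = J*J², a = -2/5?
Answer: 1990173943/120500000 ≈ 16.516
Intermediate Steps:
a = -⅖ (a = -2*⅕ = -⅖ ≈ -0.40000)
P(J) = J³
O(L) = 258064/15625 (O(L) = ((-⅖)³ - 4)² = (-8/125 - 4)² = (-508/125)² = 258064/15625)
S(m, y) = 258064/15625
S(-67, -14) - 1/(3690 + 4022) = 258064/15625 - 1/(3690 + 4022) = 258064/15625 - 1/7712 = 1990173943/120500000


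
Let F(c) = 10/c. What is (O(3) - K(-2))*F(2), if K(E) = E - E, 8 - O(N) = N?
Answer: 25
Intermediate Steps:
O(N) = 8 - N
K(E) = 0
(O(3) - K(-2))*F(2) = ((8 - 1*3) - 1*0)*(10/2) = ((8 - 3) + 0)*(10*(½)) = (5 + 0)*5 = 5*5 = 25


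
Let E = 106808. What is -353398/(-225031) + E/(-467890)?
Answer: 70658139586/52644877295 ≈ 1.3422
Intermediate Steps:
-353398/(-225031) + E/(-467890) = -353398/(-225031) + 106808/(-467890) = -353398*(-1/225031) + 106808*(-1/467890) = 353398/225031 - 53404/233945 = 70658139586/52644877295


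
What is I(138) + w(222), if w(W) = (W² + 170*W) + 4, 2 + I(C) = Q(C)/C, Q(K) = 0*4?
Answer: 87026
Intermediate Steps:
Q(K) = 0
I(C) = -2 (I(C) = -2 + 0/C = -2 + 0 = -2)
w(W) = 4 + W² + 170*W
I(138) + w(222) = -2 + (4 + 222² + 170*222) = -2 + (4 + 49284 + 37740) = -2 + 87028 = 87026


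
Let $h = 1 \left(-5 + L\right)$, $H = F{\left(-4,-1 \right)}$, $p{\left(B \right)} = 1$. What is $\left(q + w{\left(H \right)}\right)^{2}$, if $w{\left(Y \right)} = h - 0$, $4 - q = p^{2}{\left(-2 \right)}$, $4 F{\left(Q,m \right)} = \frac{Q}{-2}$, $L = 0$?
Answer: $4$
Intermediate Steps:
$F{\left(Q,m \right)} = - \frac{Q}{8}$ ($F{\left(Q,m \right)} = \frac{Q \frac{1}{-2}}{4} = \frac{Q \left(- \frac{1}{2}\right)}{4} = \frac{\left(- \frac{1}{2}\right) Q}{4} = - \frac{Q}{8}$)
$H = \frac{1}{2}$ ($H = \left(- \frac{1}{8}\right) \left(-4\right) = \frac{1}{2} \approx 0.5$)
$q = 3$ ($q = 4 - 1^{2} = 4 - 1 = 3$)
$h = -5$ ($h = 1 \left(-5 + 0\right) = 1 \left(-5\right) = -5$)
$w{\left(Y \right)} = -5$ ($w{\left(Y \right)} = -5 - 0 = -5 + 0 = -5$)
$\left(q + w{\left(H \right)}\right)^{2} = \left(3 - 5\right)^{2} = \left(-2\right)^{2} = 4$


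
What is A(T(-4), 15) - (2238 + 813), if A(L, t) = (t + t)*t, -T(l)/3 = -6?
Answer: -2601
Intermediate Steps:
T(l) = 18 (T(l) = -3*(-6) = 18)
A(L, t) = 2*t² (A(L, t) = (2*t)*t = 2*t²)
A(T(-4), 15) - (2238 + 813) = 2*15² - (2238 + 813) = 2*225 - 1*3051 = 450 - 3051 = -2601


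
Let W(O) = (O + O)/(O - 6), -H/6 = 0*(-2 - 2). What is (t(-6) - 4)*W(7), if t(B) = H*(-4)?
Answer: -56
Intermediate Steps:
H = 0 (H = -0*(-2 - 2) = -0*(-4) = -6*0 = 0)
W(O) = 2*O/(-6 + O) (W(O) = (2*O)/(-6 + O) = 2*O/(-6 + O))
t(B) = 0 (t(B) = 0*(-4) = 0)
(t(-6) - 4)*W(7) = (0 - 4)*(2*7/(-6 + 7)) = -8*7/1 = -8*7 = -4*14 = -56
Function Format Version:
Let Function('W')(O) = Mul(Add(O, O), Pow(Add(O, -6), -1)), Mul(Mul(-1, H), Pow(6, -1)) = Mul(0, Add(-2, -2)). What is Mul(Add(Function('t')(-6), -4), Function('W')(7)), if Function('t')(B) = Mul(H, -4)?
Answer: -56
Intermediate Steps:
H = 0 (H = Mul(-6, Mul(0, Add(-2, -2))) = Mul(-6, Mul(0, -4)) = Mul(-6, 0) = 0)
Function('W')(O) = Mul(2, O, Pow(Add(-6, O), -1)) (Function('W')(O) = Mul(Mul(2, O), Pow(Add(-6, O), -1)) = Mul(2, O, Pow(Add(-6, O), -1)))
Function('t')(B) = 0 (Function('t')(B) = Mul(0, -4) = 0)
Mul(Add(Function('t')(-6), -4), Function('W')(7)) = Mul(Add(0, -4), Mul(2, 7, Pow(Add(-6, 7), -1))) = Mul(-4, Mul(2, 7, Pow(1, -1))) = Mul(-4, Mul(2, 7, 1)) = Mul(-4, 14) = -56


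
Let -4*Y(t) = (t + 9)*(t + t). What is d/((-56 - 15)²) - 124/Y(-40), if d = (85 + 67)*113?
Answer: 90921/25205 ≈ 3.6073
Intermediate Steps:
d = 17176 (d = 152*113 = 17176)
Y(t) = -t*(9 + t)/2 (Y(t) = -(t + 9)*(t + t)/4 = -(9 + t)*2*t/4 = -t*(9 + t)/2)
d/((-56 - 15)²) - 124/Y(-40) = 17176/((-56 - 15)²) - 124*1/(20*(9 - 40)) = 17176/((-71)²) - 124/((-½*(-40)*(-31))) = 17176/5041 - 124/(-620) = 17176*(1/5041) - 124*(-1/620) = 17176/5041 + ⅕ = 90921/25205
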